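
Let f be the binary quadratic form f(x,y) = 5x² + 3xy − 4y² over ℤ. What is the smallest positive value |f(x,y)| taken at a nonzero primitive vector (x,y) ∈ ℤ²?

river: ρ → (-4,5,4)
river: ρ → (4,3,-5)
river: ρ → (-5,7,2)
river: ρ → (2,9,-1)
river: ρ → (-1,9,2)
river: ρ → (2,7,-5)
river: ρ → (-5,3,4)
river: ρ → (4,5,-4)
river: ρ → (-4,3,5)
river: ρ → (5,7,-2)
river: ρ → (-2,9,1)
river: ρ → (1,9,-2)
river: ρ → (-2,7,5)
river: ρ → (5,3,-4)
closes: descent 0, river 14
min |a| on river = 1

1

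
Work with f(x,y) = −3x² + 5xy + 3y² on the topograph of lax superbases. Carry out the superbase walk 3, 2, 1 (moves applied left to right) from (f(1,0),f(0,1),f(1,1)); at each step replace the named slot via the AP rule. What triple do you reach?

start (-3,3,5) = (f(1,0),f(0,1),f(1,1))
replace slot 3: 2·((-3)+3) − 5 = -5 → (-3,3,-5)
replace slot 2: 2·((-3)+(-5)) − 3 = -19 → (-3,-19,-5)
replace slot 1: 2·((-19)+(-5)) − (-3) = -45 → (-45,-19,-5)

-45,-19,-5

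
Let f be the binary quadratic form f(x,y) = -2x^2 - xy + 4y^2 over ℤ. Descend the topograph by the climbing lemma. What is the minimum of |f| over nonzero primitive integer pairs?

descent: ρ → (4,1,-2)
descent: ρ → (-2,3,3)  [lands on river]
river: ρ → (3,3,-2)
river: ρ → (-2,5,1)
river: ρ → (1,5,-2)
closes: descent 2, river 4
min |a| on river = 1

1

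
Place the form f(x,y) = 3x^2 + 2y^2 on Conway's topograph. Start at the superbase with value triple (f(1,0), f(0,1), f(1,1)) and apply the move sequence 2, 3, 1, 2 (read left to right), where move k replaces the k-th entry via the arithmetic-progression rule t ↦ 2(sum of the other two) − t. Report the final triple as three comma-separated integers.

start (3,2,5) = (f(1,0),f(0,1),f(1,1))
replace slot 2: 2·(3+5) − 2 = 14 → (3,14,5)
replace slot 3: 2·(3+14) − 5 = 29 → (3,14,29)
replace slot 1: 2·(14+29) − 3 = 83 → (83,14,29)
replace slot 2: 2·(83+29) − 14 = 210 → (83,210,29)

83,210,29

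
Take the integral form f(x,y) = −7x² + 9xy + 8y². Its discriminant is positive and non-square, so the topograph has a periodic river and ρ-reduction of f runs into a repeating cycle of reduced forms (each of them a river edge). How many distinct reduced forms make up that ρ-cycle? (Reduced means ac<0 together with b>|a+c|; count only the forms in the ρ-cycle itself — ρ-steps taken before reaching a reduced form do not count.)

D = 305, ⌊√D⌋ = 17
river: ρ → (8,7,-8)
river: ρ → (-8,9,7)
river: ρ → (7,5,-10)
river: ρ → (-10,15,2)
river: ρ → (2,17,-2)
river: ρ → (-2,15,10)
river: ρ → (10,5,-7)
river: ρ → (-7,9,8)
ρ-cycle length = 8 (tail of 0 descent steps not counted)

8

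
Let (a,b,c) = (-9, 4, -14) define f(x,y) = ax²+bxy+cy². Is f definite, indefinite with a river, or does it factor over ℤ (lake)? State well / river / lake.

D = b²−4ac = 4² − 4·(-9)·(-14) = -488
D < 0 ⇒ definite ⇒ every region one sign ⇒ single well

well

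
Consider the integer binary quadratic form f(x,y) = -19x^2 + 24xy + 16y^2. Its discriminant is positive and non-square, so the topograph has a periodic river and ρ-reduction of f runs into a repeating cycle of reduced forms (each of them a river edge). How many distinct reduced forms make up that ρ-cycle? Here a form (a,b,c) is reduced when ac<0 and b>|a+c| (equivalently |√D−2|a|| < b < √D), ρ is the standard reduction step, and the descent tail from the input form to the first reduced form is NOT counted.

D = 1792, ⌊√D⌋ = 42
river: ρ → (16,40,-3)
river: ρ → (-3,38,29)
river: ρ → (29,20,-12)
river: ρ → (-12,28,21)
river: ρ → (21,14,-19)
river: ρ → (-19,24,16)
ρ-cycle length = 6 (tail of 0 descent steps not counted)

6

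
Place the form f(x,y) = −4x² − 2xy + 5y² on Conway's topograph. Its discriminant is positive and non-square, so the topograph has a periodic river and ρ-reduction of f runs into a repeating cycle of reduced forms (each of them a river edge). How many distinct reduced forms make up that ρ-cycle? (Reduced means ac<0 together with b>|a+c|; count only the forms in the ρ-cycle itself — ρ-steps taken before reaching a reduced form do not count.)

D = 84, ⌊√D⌋ = 9
descent: ρ → (5,2,-4)  [lands on river]
river: ρ → (-4,6,3)
river: ρ → (3,6,-4)
river: ρ → (-4,2,5)
river: ρ → (5,8,-1)
river: ρ → (-1,8,5)
ρ-cycle length = 6 (tail of 1 descent step not counted)

6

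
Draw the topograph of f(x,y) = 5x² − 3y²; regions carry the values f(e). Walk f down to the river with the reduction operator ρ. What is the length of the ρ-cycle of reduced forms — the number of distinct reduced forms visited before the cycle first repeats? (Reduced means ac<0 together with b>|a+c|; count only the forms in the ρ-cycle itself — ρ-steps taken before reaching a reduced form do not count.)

D = 60, ⌊√D⌋ = 7
descent: ρ → (-3,6,2)  [lands on river]
river: ρ → (2,6,-3)
ρ-cycle length = 2 (tail of 1 descent step not counted)

2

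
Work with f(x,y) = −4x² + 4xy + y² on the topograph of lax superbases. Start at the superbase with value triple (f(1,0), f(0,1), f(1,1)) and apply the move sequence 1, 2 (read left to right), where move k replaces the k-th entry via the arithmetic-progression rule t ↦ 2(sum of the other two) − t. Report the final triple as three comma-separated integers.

start (-4,1,1) = (f(1,0),f(0,1),f(1,1))
replace slot 1: 2·(1+1) − (-4) = 8 → (8,1,1)
replace slot 2: 2·(8+1) − 1 = 17 → (8,17,1)

8,17,1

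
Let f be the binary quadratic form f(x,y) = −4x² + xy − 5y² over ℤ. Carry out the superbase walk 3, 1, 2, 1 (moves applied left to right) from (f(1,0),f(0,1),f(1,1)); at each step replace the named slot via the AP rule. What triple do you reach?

start (-4,-5,-8) = (f(1,0),f(0,1),f(1,1))
replace slot 3: 2·((-4)+(-5)) − (-8) = -10 → (-4,-5,-10)
replace slot 1: 2·((-5)+(-10)) − (-4) = -26 → (-26,-5,-10)
replace slot 2: 2·((-26)+(-10)) − (-5) = -67 → (-26,-67,-10)
replace slot 1: 2·((-67)+(-10)) − (-26) = -128 → (-128,-67,-10)

-128,-67,-10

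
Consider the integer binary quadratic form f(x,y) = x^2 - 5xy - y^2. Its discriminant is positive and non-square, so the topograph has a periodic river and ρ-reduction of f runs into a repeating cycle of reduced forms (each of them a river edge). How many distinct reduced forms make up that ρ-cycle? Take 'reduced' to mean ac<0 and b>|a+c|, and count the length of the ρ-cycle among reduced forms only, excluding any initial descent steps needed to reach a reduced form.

D = 29, ⌊√D⌋ = 5
descent: ρ → (-1,5,1)  [lands on river]
river: ρ → (1,5,-1)
ρ-cycle length = 2 (tail of 1 descent step not counted)

2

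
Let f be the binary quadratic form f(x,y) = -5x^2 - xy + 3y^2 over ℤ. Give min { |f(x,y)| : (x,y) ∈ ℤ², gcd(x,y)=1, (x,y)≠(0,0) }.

descent: ρ → (3,7,-1)  [lands on river]
river: ρ → (-1,7,3)
river: ρ → (3,5,-3)
river: ρ → (-3,7,1)
river: ρ → (1,7,-3)
river: ρ → (-3,5,3)
closes: descent 1, river 6
min |a| on river = 1

1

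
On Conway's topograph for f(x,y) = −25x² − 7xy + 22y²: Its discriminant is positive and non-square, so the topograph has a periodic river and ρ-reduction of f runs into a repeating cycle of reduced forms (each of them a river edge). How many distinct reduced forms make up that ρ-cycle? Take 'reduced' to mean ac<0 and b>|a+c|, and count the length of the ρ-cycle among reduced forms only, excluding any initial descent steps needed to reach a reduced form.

D = 2249, ⌊√D⌋ = 47
descent: ρ → (22,7,-25)  [lands on river]
river: ρ → (-25,43,4)
river: ρ → (4,45,-14)
river: ρ → (-14,39,13)
river: ρ → (13,39,-14)
river: ρ → (-14,45,4)
river: ρ → (4,43,-25)
river: ρ → (-25,7,22)
river: ρ → (22,37,-10)
river: ρ → (-10,43,10)
river: ρ → (10,37,-22)
river: ρ → (-22,7,25)
river: ρ → (25,43,-4)
river: ρ → (-4,45,14)
river: ρ → (14,39,-13)
river: ρ → (-13,39,14)
river: ρ → (14,45,-4)
river: ρ → (-4,43,25)
river: ρ → (25,7,-22)
river: ρ → (-22,37,10)
river: ρ → (10,43,-10)
river: ρ → (-10,37,22)
ρ-cycle length = 22 (tail of 1 descent step not counted)

22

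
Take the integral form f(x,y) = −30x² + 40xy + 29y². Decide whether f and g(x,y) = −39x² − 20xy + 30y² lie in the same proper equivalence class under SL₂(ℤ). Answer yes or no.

D₁ = 5080, D₂ = 5080
river cycle of f (length 26): (29, 18, -41), (-41, 64, 6), (6, 68, -19), (-19, 46, 39), (39, 32, -26), (-26, 20, 45), (45, 70, -1), (-1, 70, 45), (45, 20, -26), (-26, 32, 39), … (16 more)
river cycle of g (length 26): (30, 20, -39), (-39, 58, 11), (11, 52, -54), (-54, 56, 9), (9, 70, -5), (-5, 70, 9), (9, 56, -54), (-54, 52, 11), (11, 58, -39), (-39, 20, 30), … (16 more)
cycles differ ⇒ inequivalent

no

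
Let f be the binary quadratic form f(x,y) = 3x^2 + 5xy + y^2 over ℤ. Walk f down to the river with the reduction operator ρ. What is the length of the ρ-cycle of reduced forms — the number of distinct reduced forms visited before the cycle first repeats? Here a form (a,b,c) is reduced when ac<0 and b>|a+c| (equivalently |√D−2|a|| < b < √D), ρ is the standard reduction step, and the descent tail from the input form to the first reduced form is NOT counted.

D = 13, ⌊√D⌋ = 3
descent: ρ → (1,3,-1)  [lands on river]
river: ρ → (-1,3,1)
ρ-cycle length = 2 (tail of 1 descent step not counted)

2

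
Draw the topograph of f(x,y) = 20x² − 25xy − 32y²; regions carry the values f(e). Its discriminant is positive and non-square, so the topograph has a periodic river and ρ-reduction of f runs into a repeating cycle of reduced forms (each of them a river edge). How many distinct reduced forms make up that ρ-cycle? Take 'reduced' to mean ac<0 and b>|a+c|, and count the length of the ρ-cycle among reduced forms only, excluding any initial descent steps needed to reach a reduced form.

D = 3185, ⌊√D⌋ = 56
descent: ρ → (-32,25,20)  [lands on river]
river: ρ → (20,55,-2)
river: ρ → (-2,53,47)
river: ρ → (47,41,-8)
river: ρ → (-8,55,5)
river: ρ → (5,55,-8)
river: ρ → (-8,41,47)
river: ρ → (47,53,-2)
river: ρ → (-2,55,20)
river: ρ → (20,25,-32)
river: ρ → (-32,39,13)
river: ρ → (13,39,-32)
ρ-cycle length = 12 (tail of 1 descent step not counted)

12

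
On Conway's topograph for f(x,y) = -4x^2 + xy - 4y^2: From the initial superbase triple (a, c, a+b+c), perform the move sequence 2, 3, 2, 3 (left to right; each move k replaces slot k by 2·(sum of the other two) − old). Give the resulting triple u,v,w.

start (-4,-4,-7) = (f(1,0),f(0,1),f(1,1))
replace slot 2: 2·((-4)+(-7)) − (-4) = -18 → (-4,-18,-7)
replace slot 3: 2·((-4)+(-18)) − (-7) = -37 → (-4,-18,-37)
replace slot 2: 2·((-4)+(-37)) − (-18) = -64 → (-4,-64,-37)
replace slot 3: 2·((-4)+(-64)) − (-37) = -99 → (-4,-64,-99)

-4,-64,-99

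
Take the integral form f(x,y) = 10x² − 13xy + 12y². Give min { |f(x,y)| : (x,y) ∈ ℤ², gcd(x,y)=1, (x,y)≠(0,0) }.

translate: b→7 (≡-13 mod 20), so (10,-13,12)→(10,7,9)
flip: (10,7,9)→(9,-7,10)
reduced (well bottom): (9,-7,10) with a≤c, −a<b≤a
well minimum = a = 9

9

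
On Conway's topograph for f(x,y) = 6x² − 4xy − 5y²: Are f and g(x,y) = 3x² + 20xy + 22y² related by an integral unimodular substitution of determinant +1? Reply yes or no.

D₁ = 136, D₂ = 136
river cycle of f (length 6): (-5, 4, 6), (6, 8, -3), (-3, 10, 3), (3, 8, -6), (-6, 4, 5), (5, 6, -5)
river cycle of g (length 6): (3, 8, -6), (-6, 4, 5), (5, 6, -5), (-5, 4, 6), (6, 8, -3), (-3, 10, 3)
cycles coincide ⇒ equivalent

yes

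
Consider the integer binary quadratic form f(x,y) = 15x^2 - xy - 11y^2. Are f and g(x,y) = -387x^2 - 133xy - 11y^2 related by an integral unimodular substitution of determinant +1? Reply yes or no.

D₁ = 661, D₂ = 661
river cycle of f (length 22): (-11, 23, 3), (3, 25, -3), (-3, 23, 11), (11, 21, -5), (-5, 19, 15), (15, 11, -9), (-9, 25, 1), (1, 25, -9), (-9, 11, 15), (15, 19, -5), … (12 more)
river cycle of g (length 22): (-11, 23, 3), (3, 25, -3), (-3, 23, 11), (11, 21, -5), (-5, 19, 15), (15, 11, -9), (-9, 25, 1), (1, 25, -9), (-9, 11, 15), (15, 19, -5), … (12 more)
cycles coincide ⇒ equivalent

yes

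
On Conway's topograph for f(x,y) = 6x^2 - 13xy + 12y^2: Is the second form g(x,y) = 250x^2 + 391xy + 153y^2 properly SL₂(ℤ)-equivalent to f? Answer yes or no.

D₁ = -119, D₂ = -119
f: translate: b→-1 (≡-13 mod 12), so (6,-13,12)→(6,-1,5)
f: flip: (6,-1,5)→(5,1,6)
f: reduced (well bottom): (5,1,6) with a≤c, −a<b≤a
g: translate: b→-109 (≡391 mod 500), so (250,391,153)→(250,-109,12)
g: flip: (250,-109,12)→(12,109,250)
g: translate: b→-11 (≡109 mod 24), so (12,109,250)→(12,-11,5)
g: flip: (12,-11,5)→(5,11,12)
g: translate: b→1 (≡11 mod 10), so (5,11,12)→(5,1,6)
g: reduced (well bottom): (5,1,6) with a≤c, −a<b≤a
reduced forms (5, 1, 6) vs (5, 1, 6) ⇒ equivalent

yes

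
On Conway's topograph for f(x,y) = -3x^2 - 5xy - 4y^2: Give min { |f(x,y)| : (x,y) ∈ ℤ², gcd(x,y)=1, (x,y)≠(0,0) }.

translate: b→-1 (≡5 mod 6), so (3,5,4)→(3,-1,2)
flip: (3,-1,2)→(2,1,3)
reduced (well bottom): (2,1,3) with a≤c, −a<b≤a
well minimum |f| = |-2| = 2 (negative-definite)

2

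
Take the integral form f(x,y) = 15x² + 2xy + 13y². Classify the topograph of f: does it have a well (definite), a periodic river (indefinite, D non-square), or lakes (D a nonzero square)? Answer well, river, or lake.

D = b²−4ac = 2² − 4·15·13 = -776
D < 0 ⇒ definite ⇒ every region one sign ⇒ single well

well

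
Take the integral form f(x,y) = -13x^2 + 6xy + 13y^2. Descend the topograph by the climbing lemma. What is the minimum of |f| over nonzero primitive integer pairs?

river: ρ → (13,20,-6)
river: ρ → (-6,16,19)
river: ρ → (19,22,-3)
river: ρ → (-3,26,3)
river: ρ → (3,22,-19)
river: ρ → (-19,16,6)
river: ρ → (6,20,-13)
river: ρ → (-13,6,13)
closes: descent 0, river 8
min |a| on river = 3

3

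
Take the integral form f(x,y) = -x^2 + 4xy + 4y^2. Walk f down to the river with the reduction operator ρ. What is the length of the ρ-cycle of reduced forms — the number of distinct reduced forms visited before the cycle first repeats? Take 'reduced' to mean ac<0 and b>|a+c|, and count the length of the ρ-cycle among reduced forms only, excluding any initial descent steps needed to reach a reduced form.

D = 32, ⌊√D⌋ = 5
river: ρ → (4,4,-1)
river: ρ → (-1,4,4)
ρ-cycle length = 2 (tail of 0 descent steps not counted)

2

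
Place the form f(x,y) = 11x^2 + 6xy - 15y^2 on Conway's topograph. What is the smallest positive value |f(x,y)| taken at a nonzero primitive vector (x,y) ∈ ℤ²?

river: ρ → (-15,24,2)
river: ρ → (2,24,-15)
river: ρ → (-15,6,11)
river: ρ → (11,16,-10)
river: ρ → (-10,24,3)
river: ρ → (3,24,-10)
river: ρ → (-10,16,11)
river: ρ → (11,6,-15)
closes: descent 0, river 8
min |a| on river = 2

2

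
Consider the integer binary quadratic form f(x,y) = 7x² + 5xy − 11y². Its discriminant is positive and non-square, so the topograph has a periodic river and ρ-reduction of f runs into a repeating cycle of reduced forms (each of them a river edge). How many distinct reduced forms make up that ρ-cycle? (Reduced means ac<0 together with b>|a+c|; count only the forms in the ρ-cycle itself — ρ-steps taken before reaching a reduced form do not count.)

D = 333, ⌊√D⌋ = 18
river: ρ → (-11,17,1)
river: ρ → (1,17,-11)
river: ρ → (-11,5,7)
river: ρ → (7,9,-9)
river: ρ → (-9,9,7)
river: ρ → (7,5,-11)
ρ-cycle length = 6 (tail of 0 descent steps not counted)

6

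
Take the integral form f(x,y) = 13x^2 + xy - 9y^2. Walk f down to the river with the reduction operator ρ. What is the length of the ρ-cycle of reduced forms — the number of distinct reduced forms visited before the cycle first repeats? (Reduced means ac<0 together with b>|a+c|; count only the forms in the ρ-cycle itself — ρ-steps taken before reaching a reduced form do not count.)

D = 469, ⌊√D⌋ = 21
descent: ρ → (-9,17,5)  [lands on river]
river: ρ → (5,13,-15)
river: ρ → (-15,17,3)
river: ρ → (3,19,-9)
ρ-cycle length = 4 (tail of 1 descent step not counted)

4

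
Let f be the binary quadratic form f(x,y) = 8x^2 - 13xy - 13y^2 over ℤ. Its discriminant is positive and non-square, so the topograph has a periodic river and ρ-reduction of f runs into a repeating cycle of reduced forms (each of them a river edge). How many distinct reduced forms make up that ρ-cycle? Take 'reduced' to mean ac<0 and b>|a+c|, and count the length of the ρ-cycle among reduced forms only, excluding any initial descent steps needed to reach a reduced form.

D = 585, ⌊√D⌋ = 24
descent: ρ → (-13,13,8)  [lands on river]
river: ρ → (8,19,-7)
river: ρ → (-7,23,2)
river: ρ → (2,21,-18)
river: ρ → (-18,15,5)
river: ρ → (5,15,-18)
river: ρ → (-18,21,2)
river: ρ → (2,23,-7)
river: ρ → (-7,19,8)
river: ρ → (8,13,-13)
ρ-cycle length = 10 (tail of 1 descent step not counted)

10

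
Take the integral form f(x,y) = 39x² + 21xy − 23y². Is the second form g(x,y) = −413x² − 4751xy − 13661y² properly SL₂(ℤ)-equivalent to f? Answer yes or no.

D₁ = 4029, D₂ = 4029
river cycle of f (length 14): (-23, 25, 37), (37, 49, -11), (-11, 61, 7), (7, 51, -51), (-51, 51, 7), (7, 61, -11), (-11, 49, 37), (37, 25, -23), (-23, 21, 39), (39, 57, -5), … (4 more)
river cycle of g (length 14): (-23, 25, 37), (37, 49, -11), (-11, 61, 7), (7, 51, -51), (-51, 51, 7), (7, 61, -11), (-11, 49, 37), (37, 25, -23), (-23, 21, 39), (39, 57, -5), … (4 more)
cycles coincide ⇒ equivalent

yes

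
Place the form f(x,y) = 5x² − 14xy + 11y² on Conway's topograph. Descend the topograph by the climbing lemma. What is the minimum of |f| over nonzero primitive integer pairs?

translate: b→-4 (≡-14 mod 10), so (5,-14,11)→(5,-4,2)
flip: (5,-4,2)→(2,4,5)
translate: b→0 (≡4 mod 4), so (2,4,5)→(2,0,3)
reduced (well bottom): (2,0,3) with a≤c, −a<b≤a
well minimum = a = 2

2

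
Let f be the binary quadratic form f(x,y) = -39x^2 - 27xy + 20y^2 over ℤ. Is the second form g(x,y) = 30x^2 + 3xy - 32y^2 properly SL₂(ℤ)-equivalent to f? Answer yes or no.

D₁ = 3849, D₂ = 3849
river cycle of f (length 60): (20, 27, -39), (-39, 51, 8), (8, 61, -4), (-4, 59, 23), (23, 33, -30), (-30, 27, 26), (26, 25, -31), (-31, 37, 20), (20, 43, -25), (-25, 57, 6), … (50 more)
river cycle of g (length 60): (-32, 61, 1), (1, 61, -32), (-32, 3, 30), (30, 57, -5), (-5, 53, 52), (52, 51, -6), (-6, 57, 25), (25, 43, -20), (-20, 37, 31), (31, 25, -26), … (50 more)
cycles differ ⇒ inequivalent

no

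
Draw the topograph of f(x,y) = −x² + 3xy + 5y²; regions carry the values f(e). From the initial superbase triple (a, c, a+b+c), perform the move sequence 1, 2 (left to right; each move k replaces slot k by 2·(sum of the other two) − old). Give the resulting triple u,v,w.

start (-1,5,7) = (f(1,0),f(0,1),f(1,1))
replace slot 1: 2·(5+7) − (-1) = 25 → (25,5,7)
replace slot 2: 2·(25+7) − 5 = 59 → (25,59,7)

25,59,7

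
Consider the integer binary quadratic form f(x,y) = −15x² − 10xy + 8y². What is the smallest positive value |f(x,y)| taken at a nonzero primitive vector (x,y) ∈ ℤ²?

descent: ρ → (8,10,-15)  [lands on river]
river: ρ → (-15,20,3)
river: ρ → (3,22,-8)
river: ρ → (-8,10,15)
river: ρ → (15,20,-3)
river: ρ → (-3,22,8)
closes: descent 1, river 6
min |a| on river = 3

3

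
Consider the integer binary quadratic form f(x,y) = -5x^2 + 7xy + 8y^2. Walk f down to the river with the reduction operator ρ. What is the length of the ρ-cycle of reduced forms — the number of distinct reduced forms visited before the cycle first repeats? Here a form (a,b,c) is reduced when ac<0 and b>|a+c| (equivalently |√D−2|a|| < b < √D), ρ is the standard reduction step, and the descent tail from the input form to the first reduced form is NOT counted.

D = 209, ⌊√D⌋ = 14
river: ρ → (8,9,-4)
river: ρ → (-4,7,10)
river: ρ → (10,13,-1)
river: ρ → (-1,13,10)
river: ρ → (10,7,-4)
river: ρ → (-4,9,8)
river: ρ → (8,7,-5)
river: ρ → (-5,13,2)
river: ρ → (2,11,-11)
river: ρ → (-11,11,2)
river: ρ → (2,13,-5)
river: ρ → (-5,7,8)
ρ-cycle length = 12 (tail of 0 descent steps not counted)

12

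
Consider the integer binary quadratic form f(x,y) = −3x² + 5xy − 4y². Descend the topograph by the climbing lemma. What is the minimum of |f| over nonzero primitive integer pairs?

translate: b→1 (≡-5 mod 6), so (3,-5,4)→(3,1,2)
flip: (3,1,2)→(2,-1,3)
reduced (well bottom): (2,-1,3) with a≤c, −a<b≤a
well minimum |f| = |-2| = 2 (negative-definite)

2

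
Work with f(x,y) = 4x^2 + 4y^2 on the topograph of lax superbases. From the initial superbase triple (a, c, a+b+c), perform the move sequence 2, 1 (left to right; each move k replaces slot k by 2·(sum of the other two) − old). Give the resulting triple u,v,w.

start (4,4,8) = (f(1,0),f(0,1),f(1,1))
replace slot 2: 2·(4+8) − 4 = 20 → (4,20,8)
replace slot 1: 2·(20+8) − 4 = 52 → (52,20,8)

52,20,8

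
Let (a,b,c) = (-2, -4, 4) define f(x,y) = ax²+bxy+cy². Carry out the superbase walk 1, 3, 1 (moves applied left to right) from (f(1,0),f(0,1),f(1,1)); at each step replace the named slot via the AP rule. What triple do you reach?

start (-2,4,-2) = (f(1,0),f(0,1),f(1,1))
replace slot 1: 2·(4+(-2)) − (-2) = 6 → (6,4,-2)
replace slot 3: 2·(6+4) − (-2) = 22 → (6,4,22)
replace slot 1: 2·(4+22) − 6 = 46 → (46,4,22)

46,4,22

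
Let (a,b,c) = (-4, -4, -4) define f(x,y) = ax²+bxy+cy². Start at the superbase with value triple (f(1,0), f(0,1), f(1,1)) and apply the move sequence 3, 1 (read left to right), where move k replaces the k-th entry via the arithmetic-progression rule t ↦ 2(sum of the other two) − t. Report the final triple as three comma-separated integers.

start (-4,-4,-12) = (f(1,0),f(0,1),f(1,1))
replace slot 3: 2·((-4)+(-4)) − (-12) = -4 → (-4,-4,-4)
replace slot 1: 2·((-4)+(-4)) − (-4) = -12 → (-12,-4,-4)

-12,-4,-4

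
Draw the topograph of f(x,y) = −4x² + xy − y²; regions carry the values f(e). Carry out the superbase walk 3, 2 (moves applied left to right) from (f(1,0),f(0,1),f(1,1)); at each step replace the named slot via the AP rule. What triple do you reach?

start (-4,-1,-4) = (f(1,0),f(0,1),f(1,1))
replace slot 3: 2·((-4)+(-1)) − (-4) = -6 → (-4,-1,-6)
replace slot 2: 2·((-4)+(-6)) − (-1) = -19 → (-4,-19,-6)

-4,-19,-6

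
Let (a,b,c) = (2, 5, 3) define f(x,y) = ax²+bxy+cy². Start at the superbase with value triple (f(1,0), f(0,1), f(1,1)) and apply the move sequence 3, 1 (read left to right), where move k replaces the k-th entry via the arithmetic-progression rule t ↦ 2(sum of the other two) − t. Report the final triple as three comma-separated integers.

start (2,3,10) = (f(1,0),f(0,1),f(1,1))
replace slot 3: 2·(2+3) − 10 = 0 → (2,3,0)
replace slot 1: 2·(3+0) − 2 = 4 → (4,3,0)

4,3,0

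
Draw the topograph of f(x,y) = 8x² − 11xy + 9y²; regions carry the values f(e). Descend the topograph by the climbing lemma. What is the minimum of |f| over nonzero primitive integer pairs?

translate: b→5 (≡-11 mod 16), so (8,-11,9)→(8,5,6)
flip: (8,5,6)→(6,-5,8)
reduced (well bottom): (6,-5,8) with a≤c, −a<b≤a
well minimum = a = 6

6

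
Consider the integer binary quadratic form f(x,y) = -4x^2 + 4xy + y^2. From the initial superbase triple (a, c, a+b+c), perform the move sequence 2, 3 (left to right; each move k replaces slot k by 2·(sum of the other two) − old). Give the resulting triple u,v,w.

start (-4,1,1) = (f(1,0),f(0,1),f(1,1))
replace slot 2: 2·((-4)+1) − 1 = -7 → (-4,-7,1)
replace slot 3: 2·((-4)+(-7)) − 1 = -23 → (-4,-7,-23)

-4,-7,-23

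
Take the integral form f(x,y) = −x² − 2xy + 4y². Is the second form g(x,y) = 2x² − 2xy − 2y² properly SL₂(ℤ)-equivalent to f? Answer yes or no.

D₁ = 20, D₂ = 20
river cycle of f (length 2): (-1, 4, 1), (1, 4, -1)
river cycle of g (length 2): (-2, 2, 2), (2, 2, -2)
cycles differ ⇒ inequivalent

no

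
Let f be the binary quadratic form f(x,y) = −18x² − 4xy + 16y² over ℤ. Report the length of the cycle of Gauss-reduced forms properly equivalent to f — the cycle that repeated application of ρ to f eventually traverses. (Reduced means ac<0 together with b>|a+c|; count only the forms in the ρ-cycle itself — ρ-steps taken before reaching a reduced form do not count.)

D = 1168, ⌊√D⌋ = 34
descent: ρ → (16,4,-18)  [lands on river]
river: ρ → (-18,32,2)
river: ρ → (2,32,-18)
river: ρ → (-18,4,16)
river: ρ → (16,28,-6)
river: ρ → (-6,32,6)
river: ρ → (6,28,-16)
river: ρ → (-16,4,18)
river: ρ → (18,32,-2)
river: ρ → (-2,32,18)
river: ρ → (18,4,-16)
river: ρ → (-16,28,6)
river: ρ → (6,32,-6)
river: ρ → (-6,28,16)
ρ-cycle length = 14 (tail of 1 descent step not counted)

14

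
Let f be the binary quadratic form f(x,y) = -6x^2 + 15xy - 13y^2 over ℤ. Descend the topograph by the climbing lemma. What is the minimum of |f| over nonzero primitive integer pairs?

translate: b→-3 (≡-15 mod 12), so (6,-15,13)→(6,-3,4)
flip: (6,-3,4)→(4,3,6)
reduced (well bottom): (4,3,6) with a≤c, −a<b≤a
well minimum |f| = |-4| = 4 (negative-definite)

4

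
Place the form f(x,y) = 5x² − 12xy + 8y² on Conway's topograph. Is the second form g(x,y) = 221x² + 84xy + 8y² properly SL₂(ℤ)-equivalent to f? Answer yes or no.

D₁ = -16, D₂ = -16
f: translate: b→-2 (≡-12 mod 10), so (5,-12,8)→(5,-2,1)
f: flip: (5,-2,1)→(1,2,5)
f: translate: b→0 (≡2 mod 2), so (1,2,5)→(1,0,4)
f: reduced (well bottom): (1,0,4) with a≤c, −a<b≤a
g: flip: (221,84,8)→(8,-84,221)
g: translate: b→-4 (≡-84 mod 16), so (8,-84,221)→(8,-4,1)
g: flip: (8,-4,1)→(1,4,8)
g: translate: b→0 (≡4 mod 2), so (1,4,8)→(1,0,4)
g: reduced (well bottom): (1,0,4) with a≤c, −a<b≤a
reduced forms (1, 0, 4) vs (1, 0, 4) ⇒ equivalent

yes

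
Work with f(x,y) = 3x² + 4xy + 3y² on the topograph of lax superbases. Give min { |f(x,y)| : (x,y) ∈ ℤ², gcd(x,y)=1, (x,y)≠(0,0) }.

translate: b→-2 (≡4 mod 6), so (3,4,3)→(3,-2,2)
flip: (3,-2,2)→(2,2,3)
reduced (well bottom): (2,2,3) with a≤c, −a<b≤a
well minimum = a = 2

2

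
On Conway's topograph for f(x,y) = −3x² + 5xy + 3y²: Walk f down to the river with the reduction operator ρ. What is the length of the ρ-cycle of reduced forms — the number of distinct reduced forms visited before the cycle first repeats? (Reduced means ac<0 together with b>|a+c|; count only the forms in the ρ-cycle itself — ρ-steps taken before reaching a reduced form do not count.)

D = 61, ⌊√D⌋ = 7
river: ρ → (3,7,-1)
river: ρ → (-1,7,3)
river: ρ → (3,5,-3)
river: ρ → (-3,7,1)
river: ρ → (1,7,-3)
river: ρ → (-3,5,3)
ρ-cycle length = 6 (tail of 0 descent steps not counted)

6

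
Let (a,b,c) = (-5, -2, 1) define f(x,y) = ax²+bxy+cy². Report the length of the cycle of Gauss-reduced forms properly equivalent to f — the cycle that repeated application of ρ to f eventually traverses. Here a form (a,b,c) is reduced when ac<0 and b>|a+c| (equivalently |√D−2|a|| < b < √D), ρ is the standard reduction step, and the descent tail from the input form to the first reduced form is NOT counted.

D = 24, ⌊√D⌋ = 4
descent: ρ → (1,4,-2)  [lands on river]
river: ρ → (-2,4,1)
ρ-cycle length = 2 (tail of 1 descent step not counted)

2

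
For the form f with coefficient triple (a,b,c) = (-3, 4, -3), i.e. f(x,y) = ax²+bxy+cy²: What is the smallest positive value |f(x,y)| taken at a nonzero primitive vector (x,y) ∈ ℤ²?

translate: b→2 (≡-4 mod 6), so (3,-4,3)→(3,2,2)
flip: (3,2,2)→(2,-2,3)
translate: b→2 (≡-2 mod 4), so (2,-2,3)→(2,2,3)
reduced (well bottom): (2,2,3) with a≤c, −a<b≤a
well minimum |f| = |-2| = 2 (negative-definite)

2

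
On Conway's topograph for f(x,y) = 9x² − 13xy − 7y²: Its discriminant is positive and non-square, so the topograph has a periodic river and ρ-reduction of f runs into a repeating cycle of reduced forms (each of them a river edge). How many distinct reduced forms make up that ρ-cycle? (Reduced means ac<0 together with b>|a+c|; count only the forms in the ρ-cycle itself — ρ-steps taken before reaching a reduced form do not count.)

D = 421, ⌊√D⌋ = 20
descent: ρ → (-7,13,9)  [lands on river]
river: ρ → (9,5,-11)
river: ρ → (-11,17,3)
river: ρ → (3,19,-5)
river: ρ → (-5,11,15)
river: ρ → (15,19,-1)
river: ρ → (-1,19,15)
river: ρ → (15,11,-5)
river: ρ → (-5,19,3)
river: ρ → (3,17,-11)
river: ρ → (-11,5,9)
river: ρ → (9,13,-7)
river: ρ → (-7,15,7)
river: ρ → (7,13,-9)
river: ρ → (-9,5,11)
river: ρ → (11,17,-3)
river: ρ → (-3,19,5)
river: ρ → (5,11,-15)
river: ρ → (-15,19,1)
river: ρ → (1,19,-15)
river: ρ → (-15,11,5)
river: ρ → (5,19,-3)
river: ρ → (-3,17,11)
river: ρ → (11,5,-9)
river: ρ → (-9,13,7)
river: ρ → (7,15,-7)
ρ-cycle length = 26 (tail of 1 descent step not counted)

26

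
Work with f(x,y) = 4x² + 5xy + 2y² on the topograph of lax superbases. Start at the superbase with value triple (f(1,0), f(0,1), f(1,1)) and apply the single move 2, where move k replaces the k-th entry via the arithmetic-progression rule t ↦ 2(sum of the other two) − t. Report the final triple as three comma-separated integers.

start (4,2,11) = (f(1,0),f(0,1),f(1,1))
replace slot 2: 2·(4+11) − 2 = 28 → (4,28,11)

4,28,11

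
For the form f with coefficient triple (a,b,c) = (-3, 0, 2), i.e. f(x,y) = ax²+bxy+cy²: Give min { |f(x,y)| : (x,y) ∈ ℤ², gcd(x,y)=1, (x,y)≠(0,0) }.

descent: ρ → (2,4,-1)  [lands on river]
river: ρ → (-1,4,2)
closes: descent 1, river 2
min |a| on river = 1

1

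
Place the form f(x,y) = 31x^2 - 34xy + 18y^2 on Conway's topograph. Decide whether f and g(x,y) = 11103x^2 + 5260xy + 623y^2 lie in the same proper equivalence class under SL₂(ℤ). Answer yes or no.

D₁ = -1076, D₂ = -1076
f: translate: b→28 (≡-34 mod 62), so (31,-34,18)→(31,28,15)
f: flip: (31,28,15)→(15,-28,31)
f: translate: b→2 (≡-28 mod 30), so (15,-28,31)→(15,2,18)
f: reduced (well bottom): (15,2,18) with a≤c, −a<b≤a
g: flip: (11103,5260,623)→(623,-5260,11103)
g: translate: b→-276 (≡-5260 mod 1246), so (623,-5260,11103)→(623,-276,31)
g: flip: (623,-276,31)→(31,276,623)
g: translate: b→28 (≡276 mod 62), so (31,276,623)→(31,28,15)
g: flip: (31,28,15)→(15,-28,31)
g: translate: b→2 (≡-28 mod 30), so (15,-28,31)→(15,2,18)
g: reduced (well bottom): (15,2,18) with a≤c, −a<b≤a
reduced forms (15, 2, 18) vs (15, 2, 18) ⇒ equivalent

yes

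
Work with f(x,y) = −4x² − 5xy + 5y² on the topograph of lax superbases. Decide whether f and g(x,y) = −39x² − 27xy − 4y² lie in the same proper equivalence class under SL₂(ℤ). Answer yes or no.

D₁ = 105, D₂ = 105
river cycle of f (length 6): (5, 5, -4), (-4, 3, 6), (6, 9, -1), (-1, 9, 6), (6, 3, -4), (-4, 5, 5)
river cycle of g (length 6): (-4, 3, 6), (6, 9, -1), (-1, 9, 6), (6, 3, -4), (-4, 5, 5), (5, 5, -4)
cycles coincide ⇒ equivalent

yes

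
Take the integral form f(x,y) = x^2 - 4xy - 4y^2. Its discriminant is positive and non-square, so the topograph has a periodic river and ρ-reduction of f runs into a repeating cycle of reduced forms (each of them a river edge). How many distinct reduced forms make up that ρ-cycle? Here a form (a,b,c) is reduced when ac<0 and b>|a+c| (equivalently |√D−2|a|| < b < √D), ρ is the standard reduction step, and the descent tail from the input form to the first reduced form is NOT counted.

D = 32, ⌊√D⌋ = 5
descent: ρ → (-4,4,1)  [lands on river]
river: ρ → (1,4,-4)
ρ-cycle length = 2 (tail of 1 descent step not counted)

2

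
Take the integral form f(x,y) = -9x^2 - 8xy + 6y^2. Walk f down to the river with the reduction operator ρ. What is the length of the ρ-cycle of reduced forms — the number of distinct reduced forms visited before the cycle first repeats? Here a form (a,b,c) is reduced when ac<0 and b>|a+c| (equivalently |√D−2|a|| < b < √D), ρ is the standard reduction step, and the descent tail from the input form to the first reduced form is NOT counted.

D = 280, ⌊√D⌋ = 16
descent: ρ → (6,8,-9)  [lands on river]
river: ρ → (-9,10,5)
river: ρ → (5,10,-9)
river: ρ → (-9,8,6)
river: ρ → (6,16,-1)
river: ρ → (-1,16,6)
ρ-cycle length = 6 (tail of 1 descent step not counted)

6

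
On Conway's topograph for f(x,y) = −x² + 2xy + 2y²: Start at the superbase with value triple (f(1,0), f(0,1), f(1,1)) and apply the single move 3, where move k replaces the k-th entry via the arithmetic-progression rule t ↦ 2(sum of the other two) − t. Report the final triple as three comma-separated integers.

start (-1,2,3) = (f(1,0),f(0,1),f(1,1))
replace slot 3: 2·((-1)+2) − 3 = -1 → (-1,2,-1)

-1,2,-1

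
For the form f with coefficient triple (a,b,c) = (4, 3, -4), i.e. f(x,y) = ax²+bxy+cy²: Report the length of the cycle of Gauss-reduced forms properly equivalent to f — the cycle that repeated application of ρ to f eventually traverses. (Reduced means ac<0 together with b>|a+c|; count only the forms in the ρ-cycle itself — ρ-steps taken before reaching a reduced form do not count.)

D = 73, ⌊√D⌋ = 8
river: ρ → (-4,5,3)
river: ρ → (3,7,-2)
river: ρ → (-2,5,6)
river: ρ → (6,7,-1)
river: ρ → (-1,7,6)
river: ρ → (6,5,-2)
river: ρ → (-2,7,3)
river: ρ → (3,5,-4)
river: ρ → (-4,3,4)
river: ρ → (4,5,-3)
river: ρ → (-3,7,2)
river: ρ → (2,5,-6)
river: ρ → (-6,7,1)
river: ρ → (1,7,-6)
river: ρ → (-6,5,2)
river: ρ → (2,7,-3)
river: ρ → (-3,5,4)
river: ρ → (4,3,-4)
ρ-cycle length = 18 (tail of 0 descent steps not counted)

18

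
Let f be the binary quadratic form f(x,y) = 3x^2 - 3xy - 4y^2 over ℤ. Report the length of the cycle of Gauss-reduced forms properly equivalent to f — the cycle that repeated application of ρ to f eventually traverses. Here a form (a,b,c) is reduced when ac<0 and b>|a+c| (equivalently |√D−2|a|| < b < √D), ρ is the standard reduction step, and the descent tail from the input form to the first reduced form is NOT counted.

D = 57, ⌊√D⌋ = 7
descent: ρ → (-4,3,3)  [lands on river]
river: ρ → (3,3,-4)
river: ρ → (-4,5,2)
river: ρ → (2,7,-1)
river: ρ → (-1,7,2)
river: ρ → (2,5,-4)
ρ-cycle length = 6 (tail of 1 descent step not counted)

6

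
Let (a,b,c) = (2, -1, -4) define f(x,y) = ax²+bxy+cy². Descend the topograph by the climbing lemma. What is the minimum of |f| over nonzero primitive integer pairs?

descent: ρ → (-4,1,2)
descent: ρ → (2,3,-3)  [lands on river]
river: ρ → (-3,3,2)
river: ρ → (2,5,-1)
river: ρ → (-1,5,2)
closes: descent 2, river 4
min |a| on river = 1

1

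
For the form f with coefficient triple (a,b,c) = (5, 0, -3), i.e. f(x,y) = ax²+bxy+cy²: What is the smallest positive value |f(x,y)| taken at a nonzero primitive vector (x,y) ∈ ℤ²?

descent: ρ → (-3,6,2)  [lands on river]
river: ρ → (2,6,-3)
closes: descent 1, river 2
min |a| on river = 2

2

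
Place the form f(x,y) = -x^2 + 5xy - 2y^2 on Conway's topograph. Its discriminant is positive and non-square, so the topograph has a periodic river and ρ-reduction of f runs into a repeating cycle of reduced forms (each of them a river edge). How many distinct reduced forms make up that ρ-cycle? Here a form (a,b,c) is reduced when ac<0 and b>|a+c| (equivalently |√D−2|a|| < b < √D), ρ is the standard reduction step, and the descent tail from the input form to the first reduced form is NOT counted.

D = 17, ⌊√D⌋ = 4
descent: ρ → (-2,3,1)  [lands on river]
river: ρ → (1,3,-2)
river: ρ → (-2,1,2)
river: ρ → (2,3,-1)
river: ρ → (-1,3,2)
river: ρ → (2,1,-2)
ρ-cycle length = 6 (tail of 1 descent step not counted)

6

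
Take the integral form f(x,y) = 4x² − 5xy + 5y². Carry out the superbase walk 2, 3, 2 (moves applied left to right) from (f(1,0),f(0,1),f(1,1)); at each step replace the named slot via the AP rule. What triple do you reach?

start (4,5,4) = (f(1,0),f(0,1),f(1,1))
replace slot 2: 2·(4+4) − 5 = 11 → (4,11,4)
replace slot 3: 2·(4+11) − 4 = 26 → (4,11,26)
replace slot 2: 2·(4+26) − 11 = 49 → (4,49,26)

4,49,26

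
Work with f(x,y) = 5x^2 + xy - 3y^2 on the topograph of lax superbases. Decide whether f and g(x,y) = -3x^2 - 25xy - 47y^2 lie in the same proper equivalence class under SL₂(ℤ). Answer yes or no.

D₁ = 61, D₂ = 61
river cycle of f (length 6): (-3, 5, 3), (3, 7, -1), (-1, 7, 3), (3, 5, -3), (-3, 7, 1), (1, 7, -3)
river cycle of g (length 6): (-3, 5, 3), (3, 7, -1), (-1, 7, 3), (3, 5, -3), (-3, 7, 1), (1, 7, -3)
cycles coincide ⇒ equivalent

yes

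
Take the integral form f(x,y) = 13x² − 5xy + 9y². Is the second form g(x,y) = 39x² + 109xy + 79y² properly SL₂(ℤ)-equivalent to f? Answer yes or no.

D₁ = -443, D₂ = -443
f: flip: (13,-5,9)→(9,5,13)
f: reduced (well bottom): (9,5,13) with a≤c, −a<b≤a
g: translate: b→31 (≡109 mod 78), so (39,109,79)→(39,31,9)
g: flip: (39,31,9)→(9,-31,39)
g: translate: b→5 (≡-31 mod 18), so (9,-31,39)→(9,5,13)
g: reduced (well bottom): (9,5,13) with a≤c, −a<b≤a
reduced forms (9, 5, 13) vs (9, 5, 13) ⇒ equivalent

yes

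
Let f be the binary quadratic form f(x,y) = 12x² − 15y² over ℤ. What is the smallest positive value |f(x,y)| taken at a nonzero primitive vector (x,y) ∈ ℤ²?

descent: ρ → (-15,0,12)
descent: ρ → (12,24,-3)  [lands on river]
river: ρ → (-3,24,12)
closes: descent 2, river 2
min |a| on river = 3

3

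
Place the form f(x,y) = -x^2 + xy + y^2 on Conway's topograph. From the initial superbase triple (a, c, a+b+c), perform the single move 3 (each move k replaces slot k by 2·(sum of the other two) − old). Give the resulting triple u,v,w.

start (-1,1,1) = (f(1,0),f(0,1),f(1,1))
replace slot 3: 2·((-1)+1) − 1 = -1 → (-1,1,-1)

-1,1,-1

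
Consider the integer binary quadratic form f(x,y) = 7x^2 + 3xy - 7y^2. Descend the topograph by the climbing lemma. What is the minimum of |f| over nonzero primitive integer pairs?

river: ρ → (-7,11,3)
river: ρ → (3,13,-3)
river: ρ → (-3,11,7)
river: ρ → (7,3,-7)
closes: descent 0, river 4
min |a| on river = 3

3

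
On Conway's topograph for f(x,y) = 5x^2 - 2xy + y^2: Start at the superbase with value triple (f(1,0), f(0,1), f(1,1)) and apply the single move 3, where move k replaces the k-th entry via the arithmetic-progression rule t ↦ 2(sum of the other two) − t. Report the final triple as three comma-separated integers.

start (5,1,4) = (f(1,0),f(0,1),f(1,1))
replace slot 3: 2·(5+1) − 4 = 8 → (5,1,8)

5,1,8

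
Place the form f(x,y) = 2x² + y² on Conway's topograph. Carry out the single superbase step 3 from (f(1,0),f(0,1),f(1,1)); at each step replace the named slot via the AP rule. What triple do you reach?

start (2,1,3) = (f(1,0),f(0,1),f(1,1))
replace slot 3: 2·(2+1) − 3 = 3 → (2,1,3)

2,1,3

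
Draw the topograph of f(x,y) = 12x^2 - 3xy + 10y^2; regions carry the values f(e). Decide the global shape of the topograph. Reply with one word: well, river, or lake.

D = b²−4ac = (-3)² − 4·12·10 = -471
D < 0 ⇒ definite ⇒ every region one sign ⇒ single well

well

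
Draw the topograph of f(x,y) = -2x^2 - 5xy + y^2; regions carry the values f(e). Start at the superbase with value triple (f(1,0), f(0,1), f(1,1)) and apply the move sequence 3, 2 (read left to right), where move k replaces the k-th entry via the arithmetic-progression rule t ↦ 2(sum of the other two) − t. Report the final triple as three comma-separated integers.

start (-2,1,-6) = (f(1,0),f(0,1),f(1,1))
replace slot 3: 2·((-2)+1) − (-6) = 4 → (-2,1,4)
replace slot 2: 2·((-2)+4) − 1 = 3 → (-2,3,4)

-2,3,4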